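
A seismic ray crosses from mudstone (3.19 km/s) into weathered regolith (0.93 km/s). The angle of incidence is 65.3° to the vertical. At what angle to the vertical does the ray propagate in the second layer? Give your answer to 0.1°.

15.4°

sin θ₁/V₁ = sin θ₂/V₂ ⇒ sin θ₂ = 0.93·sin 65.3°/3.19 = 0.93·0.9085/3.19 = 0.2649.
θ₂ = arcsin 0.2649 = 15.36° from the normal.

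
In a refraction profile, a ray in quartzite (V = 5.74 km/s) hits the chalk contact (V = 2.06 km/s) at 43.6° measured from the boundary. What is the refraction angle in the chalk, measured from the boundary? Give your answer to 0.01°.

74.94°

Angle from the normal: 90° − 43.6° = 46.4°.
sin θ₁/V₁ = sin θ₂/V₂ ⇒ sin θ₂ = 2.06·sin 46.4°/5.74 = 2.06·0.7242/5.74 = 0.2599.
θ₂ = sin⁻¹(0.2599) = 15.06° (from vertical).
From the interface: 90° − 15.06° = 74.94°.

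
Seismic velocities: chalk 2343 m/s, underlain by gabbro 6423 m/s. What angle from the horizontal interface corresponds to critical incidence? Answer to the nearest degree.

Critical incidence: sin θ_c = V₁/V₂ = 2343/6423 = 0.3648.
θ_c = arcsin 0.3648 = 21.39°.
Measured from the interface: 90° − 21.39° = 68.61°.

69°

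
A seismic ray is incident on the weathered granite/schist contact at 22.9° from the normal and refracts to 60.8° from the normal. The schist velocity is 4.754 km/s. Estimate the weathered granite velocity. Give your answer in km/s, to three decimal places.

Snell's law: sin 22.9°/V₁ = sin 60.8°/V₂.
V₁ = V₂·sin 22.9°/sin 60.8° = 4.754 × 0.4458 = 2.119 km/s.

2.119 km/s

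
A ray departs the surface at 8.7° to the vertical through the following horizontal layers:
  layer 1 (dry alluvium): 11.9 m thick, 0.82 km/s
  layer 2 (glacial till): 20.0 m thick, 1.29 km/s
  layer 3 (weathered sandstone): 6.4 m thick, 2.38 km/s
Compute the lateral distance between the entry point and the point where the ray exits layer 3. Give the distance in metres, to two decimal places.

p = sin θ₁/V₁ = sin 8.7°/0.82 = 1.8446e-01 s/km is conserved through the stack.
Layer 1: θ = 8.70°; offset = 11.9·tan 8.70° = 1.8210 m.
Layer 2: sin θ = p·1.29 = 0.2380 → θ = 13.77°; offset = 20.0·tan 13.77° = 4.8999 m.
Layer 3: sin θ = p·2.38 = 0.4390 → θ = 26.04°; offset = 6.4·tan 26.04° = 3.1273 m.
Summing the layer offsets gives 9.8481 m.

9.85 m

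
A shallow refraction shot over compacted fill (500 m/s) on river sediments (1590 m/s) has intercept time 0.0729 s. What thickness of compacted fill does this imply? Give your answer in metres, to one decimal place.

h = tᵢ·V₁·V₂ / (2·√(V₂²−V₁²)).
√(V₂²−V₁²) = √(1590² − 500²) = 1509.3 m/s.
h = 0.0729 s × 500 × 1590 / (2 × 1509.3) = 19.20 m.

19.2 m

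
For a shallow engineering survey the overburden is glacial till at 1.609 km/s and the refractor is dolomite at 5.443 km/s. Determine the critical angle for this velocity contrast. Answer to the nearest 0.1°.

17.2°

Critical incidence: sin θ_c = V₁/V₂ = 1.609/5.443 = 0.2956.
θ_c = arcsin 0.2956 = 17.19°.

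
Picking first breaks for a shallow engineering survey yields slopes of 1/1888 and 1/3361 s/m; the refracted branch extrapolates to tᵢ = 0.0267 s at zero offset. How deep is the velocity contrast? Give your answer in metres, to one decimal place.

30.5 m

h = tᵢ·V₁·V₂ / (2·√(V₂²−V₁²)).
√(V₂²−V₁²) = √(3361² − 1888²) = 2780.6 m/s.
h = 0.0267 s × 1888 × 3361 / (2 × 2780.6) = 30.47 m.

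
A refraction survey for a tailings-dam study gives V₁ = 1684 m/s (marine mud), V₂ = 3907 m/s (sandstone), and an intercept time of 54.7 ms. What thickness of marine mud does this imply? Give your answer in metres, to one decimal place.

h = tᵢ·V₁·V₂ / (2·√(V₂²−V₁²)).
√(V₂²−V₁²) = √(3907² − 1684²) = 3525.4 m/s.
h = 0.0547 s × 1684 × 3907 / (2 × 3525.4) = 51.04 m.

51.0 m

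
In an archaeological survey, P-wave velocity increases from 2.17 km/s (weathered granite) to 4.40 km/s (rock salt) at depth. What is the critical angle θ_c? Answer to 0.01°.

At critical incidence the refracted ray runs along the interface (θ₂ = 90°), so sin θ_c = V₁/V₂.
θ_c = arcsin(2.17/4.40) = arcsin 0.4932 = 29.55°.

29.55°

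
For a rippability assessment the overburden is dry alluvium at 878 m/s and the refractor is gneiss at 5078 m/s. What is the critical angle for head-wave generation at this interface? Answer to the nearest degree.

Critical incidence: sin θ_c = V₁/V₂ = 878/5078 = 0.1729.
θ_c = arcsin 0.1729 = 9.96°.

10°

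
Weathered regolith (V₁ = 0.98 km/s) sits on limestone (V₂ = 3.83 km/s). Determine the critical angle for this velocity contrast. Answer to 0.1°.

Critical incidence: sin θ_c = V₁/V₂ = 0.98/3.83 = 0.2559.
θ_c = arcsin 0.2559 = 14.83°.

14.8°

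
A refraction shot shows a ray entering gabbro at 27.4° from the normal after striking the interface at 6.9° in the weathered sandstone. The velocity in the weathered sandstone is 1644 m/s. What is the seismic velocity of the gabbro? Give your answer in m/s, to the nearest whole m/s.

6298 m/s

Snell's law: sin 6.9°/V₁ = sin 27.4°/V₂.
V₂ = V₁·sin 27.4°/sin 6.9° = 1644 × 3.8306 = 6297.56 m/s.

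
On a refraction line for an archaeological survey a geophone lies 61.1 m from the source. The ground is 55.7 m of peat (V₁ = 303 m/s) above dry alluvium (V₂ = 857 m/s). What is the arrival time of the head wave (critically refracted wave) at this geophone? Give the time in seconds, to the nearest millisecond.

t = x/V₂ + 2h·√(V₂²−V₁²)/(V₁V₂).
√(V₂²−V₁²) = √(857²−303²) = 801.6 m/s; delay term = 2·55.7·801.6/(303·857) = 0.34391 s.
t = 61.1/857 + 0.34391 = 0.41521 s.

0.415 s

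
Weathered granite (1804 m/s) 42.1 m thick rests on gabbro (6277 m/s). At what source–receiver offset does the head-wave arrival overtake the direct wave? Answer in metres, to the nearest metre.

113 m

θ_c = arcsin(1804/6277) = 16.70°, so cos θ_c = 0.9578 and tᵢ = 2h cos θ_c/V₁ = 0.0447 s.
At crossover x/V₁ = x/V₂ + tᵢ ⇒ x = tᵢ/(1/V₁ − 1/V₂) = 0.04470/(5.5432e-04 − 1.5931e-04) = 113.17 m.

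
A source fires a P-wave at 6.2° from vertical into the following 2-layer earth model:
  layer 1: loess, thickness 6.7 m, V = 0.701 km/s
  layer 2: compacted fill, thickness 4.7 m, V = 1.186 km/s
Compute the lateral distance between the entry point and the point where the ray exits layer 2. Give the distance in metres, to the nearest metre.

2 m

Ray parameter p = sin 6.2° / 0.701 km/s = 1.5406e-01 s/km.
Layer 1: θ = 6.20°; offset = 6.7·tan 6.20° = 0.728 m.
Layer 2: sin θ = p·1.186 = 0.1827 → θ = 10.53°; offset = 4.7·tan 10.53° = 0.873 m.
Σ offsets = 1.601 m.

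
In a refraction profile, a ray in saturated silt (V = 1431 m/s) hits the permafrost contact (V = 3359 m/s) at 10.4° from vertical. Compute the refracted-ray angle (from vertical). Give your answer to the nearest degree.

Snell's law: sin θ₂ = (V₂/V₁)·sin θ₁ = (3359/1431)·sin 10.4° = 0.4237.
θ₂ = sin⁻¹(0.4237) = 25.07° (from vertical).

25°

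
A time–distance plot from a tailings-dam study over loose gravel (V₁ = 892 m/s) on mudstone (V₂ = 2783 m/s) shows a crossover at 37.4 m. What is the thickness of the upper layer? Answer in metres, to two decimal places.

x_cross = 2h·√((V₂+V₁)/(V₂−V₁)) → h = x_cross / (2·√((V₂+V₁)/(V₂−V₁))).
√((V₂+V₁)/(V₂−V₁)) = √((2783+892)/(2783−892)) = 1.3941.
h = 37.4 / (2·1.3941) = 13.41 m.

13.41 m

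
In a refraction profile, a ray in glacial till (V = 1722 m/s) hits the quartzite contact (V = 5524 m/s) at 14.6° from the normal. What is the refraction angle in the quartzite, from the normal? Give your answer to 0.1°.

54.0°

Snell's law: sin θ₂ = (V₂/V₁)·sin θ₁ = (5524/1722)·sin 14.6° = 0.8086.
θ₂ = sin⁻¹(0.8086) = 53.96° (from vertical).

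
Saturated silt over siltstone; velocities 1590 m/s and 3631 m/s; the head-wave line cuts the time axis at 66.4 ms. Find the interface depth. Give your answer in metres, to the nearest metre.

h = tᵢ·V₁·V₂ / (2·√(V₂²−V₁²)).
√(V₂²−V₁²) = √(3631² − 1590²) = 3264.4 m/s.
h = 0.0664 s × 1590 × 3631 / (2 × 3264.4) = 58.72 m.

59 m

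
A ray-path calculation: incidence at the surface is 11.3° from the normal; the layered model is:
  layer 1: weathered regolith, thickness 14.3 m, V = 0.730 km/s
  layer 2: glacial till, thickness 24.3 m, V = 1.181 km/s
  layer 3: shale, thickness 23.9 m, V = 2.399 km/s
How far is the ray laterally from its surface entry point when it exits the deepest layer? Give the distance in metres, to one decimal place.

31.1 m

Apply Snell's law at each interface; in layer i the horizontal offset is hᵢ·tan θᵢ.
Layer 1: θ = 11.30°; offset = 14.3·tan 11.30° = 2.857 m.
Layer 2: sin θ = 1.181·sin 11.3°/0.730 = 0.3170, θ = 18.48°; offset = 24.3·tan 18.48° = 8.122 m.
Layer 3: sin θ = 2.399·sin 11.3°/0.730 = 0.6439, θ = 40.09°; offset = 23.9·tan 40.09° = 20.116 m.
Summing the layer offsets gives 31.095 m.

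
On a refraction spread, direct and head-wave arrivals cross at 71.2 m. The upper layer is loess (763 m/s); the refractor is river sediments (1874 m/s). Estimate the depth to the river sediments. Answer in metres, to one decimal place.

23.1 m

x_cross = 2h·√((V₂+V₁)/(V₂−V₁)) → h = x_cross / (2·√((V₂+V₁)/(V₂−V₁))).
√((V₂+V₁)/(V₂−V₁)) = √((1874+763)/(1874−763)) = 1.5406.
h = 71.2 / (2·1.5406) = 23.11 m.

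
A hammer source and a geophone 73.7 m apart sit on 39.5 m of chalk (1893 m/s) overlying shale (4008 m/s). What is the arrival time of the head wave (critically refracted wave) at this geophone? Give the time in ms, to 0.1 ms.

55.2 ms

θ_c = arcsin(V₁/V₂) = arcsin(1893/4008) = 28.18°, cos θ_c = 0.8814.
Intercept time tᵢ = 2h cos θ_c / V₁ = 2·39.5·0.8814/1893 = 0.03678 s.
t = x/V₂ + tᵢ = 73.7/4008 + 0.03678 = 0.05517 s.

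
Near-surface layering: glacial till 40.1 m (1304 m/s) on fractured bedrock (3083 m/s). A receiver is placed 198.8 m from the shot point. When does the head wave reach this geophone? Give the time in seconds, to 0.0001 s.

0.1202 s

t = x/V₂ + 2h·√(V₂²−V₁²)/(V₁V₂).
√(V₂²−V₁²) = √(3083²−1304²) = 2793.6 m/s; delay term = 2·40.1·2793.6/(1304·3083) = 0.05573 s.
t = 198.8/3083 + 0.05573 = 0.12021 s.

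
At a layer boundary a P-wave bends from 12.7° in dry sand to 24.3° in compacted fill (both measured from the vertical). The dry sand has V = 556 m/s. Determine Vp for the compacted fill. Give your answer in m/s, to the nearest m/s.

Snell's law: sin 12.7°/V₁ = sin 24.3°/V₂.
V₂ = V₁·sin 24.3°/sin 12.7° = 556 × 1.8718 = 1040.74 m/s.

1041 m/s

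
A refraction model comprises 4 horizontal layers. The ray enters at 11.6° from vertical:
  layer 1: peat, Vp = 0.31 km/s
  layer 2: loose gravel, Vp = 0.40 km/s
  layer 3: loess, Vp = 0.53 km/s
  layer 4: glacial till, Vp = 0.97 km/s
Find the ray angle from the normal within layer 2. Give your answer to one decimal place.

15.0°

Ray parameter p = sin 11.6° / 0.31 = 6.4864e-01 s/km.
sin θ_2 = p·V_2 = 6.4864e-01 × 0.40 = 0.2595.
θ_2 = arcsin 0.2595 = 15.04°.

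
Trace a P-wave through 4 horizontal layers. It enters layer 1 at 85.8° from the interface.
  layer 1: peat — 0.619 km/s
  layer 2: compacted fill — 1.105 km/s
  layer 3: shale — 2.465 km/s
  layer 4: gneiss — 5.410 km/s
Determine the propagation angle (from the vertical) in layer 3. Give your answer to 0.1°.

From the normal: θ₁ = 90° − 85.8° = 4.2°.
Ray parameter p = sin 4.2° / 0.619 = 1.1832e-01 s/km.
sin θ_3 = p·V_3 = 1.1832e-01 × 2.465 = 0.2917.
θ_3 = 16.96° from the vertical.

17.0°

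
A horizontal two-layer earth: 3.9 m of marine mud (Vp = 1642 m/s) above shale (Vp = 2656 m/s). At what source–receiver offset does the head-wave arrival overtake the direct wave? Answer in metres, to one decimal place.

16.1 m

θ_c = arcsin(1642/2656) = 38.19°, so cos θ_c = 0.7860 and tᵢ = 2h cos θ_c/V₁ = 0.0037 s.
At crossover x/V₁ = x/V₂ + tᵢ ⇒ x = tᵢ/(1/V₁ − 1/V₂) = 0.00373/(6.0901e-04 − 3.7651e-04) = 16.06 m.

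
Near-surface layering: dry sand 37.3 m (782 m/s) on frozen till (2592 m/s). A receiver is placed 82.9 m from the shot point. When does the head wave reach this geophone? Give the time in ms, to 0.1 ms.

122.9 ms

t = x/V₂ + 2h·√(V₂²−V₁²)/(V₁V₂).
√(V₂²−V₁²) = √(2592²−782²) = 2471.2 m/s; delay term = 2·37.3·2471.2/(782·2592) = 0.09095 s.
t = 82.9/2592 + 0.09095 = 0.12293 s.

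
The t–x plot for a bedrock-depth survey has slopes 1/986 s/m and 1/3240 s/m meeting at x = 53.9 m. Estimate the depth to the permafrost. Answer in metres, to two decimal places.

x_cross = 2h·√((V₂+V₁)/(V₂−V₁)) → h = x_cross / (2·√((V₂+V₁)/(V₂−V₁))).
√((V₂+V₁)/(V₂−V₁)) = √((3240+986)/(3240−986)) = 1.3693.
h = 53.9 / (2·1.3693) = 19.68 m.

19.68 m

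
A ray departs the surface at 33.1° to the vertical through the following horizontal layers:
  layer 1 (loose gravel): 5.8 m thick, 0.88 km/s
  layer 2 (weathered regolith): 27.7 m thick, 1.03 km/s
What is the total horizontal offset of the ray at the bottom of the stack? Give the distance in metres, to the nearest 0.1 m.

Ray parameter p = sin 33.1° / 0.88 km/s = 6.2057e-01 s/km.
Layer 1: θ = 33.10°; offset = 5.8·tan 33.10° = 3.781 m.
Layer 2: sin θ = p·1.03 = 0.6392 → θ = 39.73°; offset = 27.7·tan 39.73° = 23.023 m.
Total horizontal offset = 26.803 m.

26.8 m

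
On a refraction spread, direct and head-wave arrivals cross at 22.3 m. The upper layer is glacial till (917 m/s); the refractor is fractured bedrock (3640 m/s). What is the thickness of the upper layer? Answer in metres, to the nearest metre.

9 m

h = (x_cross/2)·√((V₂−V₁)/(V₂+V₁)).
(V₂−V₁)/(V₂+V₁) = (3640−917)/(3640+917) = 0.5975; √ = 0.7730.
h = (22.3/2)·0.7730 = 8.62 m.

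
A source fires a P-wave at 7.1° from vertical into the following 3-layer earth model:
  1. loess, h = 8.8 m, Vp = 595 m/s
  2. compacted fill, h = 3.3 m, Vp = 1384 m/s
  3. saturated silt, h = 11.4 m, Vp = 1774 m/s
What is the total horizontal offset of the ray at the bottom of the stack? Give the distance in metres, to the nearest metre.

Apply Snell's law at each interface; in layer i the horizontal offset is hᵢ·tan θᵢ.
Layer 1: θ = 7.10°; offset = 8.8·tan 7.10° = 1.096 m.
Layer 2: sin θ = 1384·sin 7.1°/595 = 0.2875, θ = 16.71°; offset = 3.3·tan 16.71° = 0.991 m.
Layer 3: sin θ = 1774·sin 7.1°/595 = 0.3685, θ = 21.62°; offset = 11.4·tan 21.62° = 4.519 m.
Σ offsets = 6.606 m.

7 m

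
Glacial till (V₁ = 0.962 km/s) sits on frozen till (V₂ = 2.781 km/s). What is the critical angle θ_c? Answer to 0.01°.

At critical incidence the refracted ray runs along the interface (θ₂ = 90°), so sin θ_c = V₁/V₂.
θ_c = arcsin(0.962/2.781) = arcsin 0.3459 = 20.24°.

20.24°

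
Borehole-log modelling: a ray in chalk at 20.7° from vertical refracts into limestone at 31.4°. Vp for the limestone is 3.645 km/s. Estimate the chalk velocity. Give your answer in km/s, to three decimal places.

Snell's law: sin 20.7°/V₁ = sin 31.4°/V₂.
V₁ = V₂·sin 20.7°/sin 31.4° = 3.645 × 0.6784 = 2.473 km/s.

2.473 km/s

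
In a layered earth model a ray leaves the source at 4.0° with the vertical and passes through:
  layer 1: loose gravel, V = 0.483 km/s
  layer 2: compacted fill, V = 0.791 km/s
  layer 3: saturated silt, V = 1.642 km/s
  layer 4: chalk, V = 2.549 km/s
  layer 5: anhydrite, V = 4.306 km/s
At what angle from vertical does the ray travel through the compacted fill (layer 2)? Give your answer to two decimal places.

6.56°

Snell's law across each interface conserves sin θ / V, so sin θ_2 = V_2·sin θ₁/V₁.
sin θ_2 = 0.791 × sin 4.0° / 0.483 = 0.1142.
θ_2 = arcsin 0.1142 = 6.56°.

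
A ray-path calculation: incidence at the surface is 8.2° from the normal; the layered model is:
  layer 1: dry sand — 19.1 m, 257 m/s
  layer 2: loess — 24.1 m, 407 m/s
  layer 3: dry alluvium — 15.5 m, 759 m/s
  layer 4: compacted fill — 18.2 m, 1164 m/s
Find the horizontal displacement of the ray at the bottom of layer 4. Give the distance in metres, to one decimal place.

30.9 m

p = sin θ₁/V₁ = sin 8.2°/257 = 5.5498e-04 s/m is conserved through the stack.
Layer 1: θ = 8.20°; offset = 19.1·tan 8.20° = 2.752 m.
Layer 2: sin θ = p·407 = 0.2259 → θ = 13.05°; offset = 24.1·tan 13.05° = 5.588 m.
Layer 3: sin θ = p·759 = 0.4212 → θ = 24.91°; offset = 15.5·tan 24.91° = 7.199 m.
Layer 4: sin θ = p·1164 = 0.6460 → θ = 40.24°; offset = 18.2·tan 40.24° = 15.402 m.
Total horizontal offset = 30.941 m.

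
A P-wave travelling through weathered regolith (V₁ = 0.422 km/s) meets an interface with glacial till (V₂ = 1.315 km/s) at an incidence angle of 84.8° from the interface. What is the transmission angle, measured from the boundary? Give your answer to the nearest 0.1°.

Convert to the normal: θ₁ = 90° − 84.8° = 5.2°.
Snell's law: sin θ₂ = (V₂/V₁)·sin θ₁ = (1.315/0.422)·sin 5.2° = 0.2824.
θ₂ = arcsin 0.2824 = 16.40° from the normal.
From the interface: 90° − 16.40° = 73.60°.

73.6°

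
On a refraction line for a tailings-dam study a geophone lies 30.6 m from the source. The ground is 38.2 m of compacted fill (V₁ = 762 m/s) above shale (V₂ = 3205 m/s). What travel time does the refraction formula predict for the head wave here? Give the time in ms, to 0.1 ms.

t = x/V₂ + 2h·√(V₂²−V₁²)/(V₁V₂).
√(V₂²−V₁²) = √(3205²−762²) = 3113.1 m/s; delay term = 2·38.2·3113.1/(762·3205) = 0.09739 s.
t = 30.6/3205 + 0.09739 = 0.10694 s.

106.9 ms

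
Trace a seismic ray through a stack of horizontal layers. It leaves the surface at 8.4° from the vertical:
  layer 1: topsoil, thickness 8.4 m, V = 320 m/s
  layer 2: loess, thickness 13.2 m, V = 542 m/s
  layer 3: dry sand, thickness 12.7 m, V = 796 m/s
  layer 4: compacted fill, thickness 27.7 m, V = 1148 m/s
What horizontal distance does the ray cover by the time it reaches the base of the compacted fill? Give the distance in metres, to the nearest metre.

p = sin θ₁/V₁ = sin 8.4°/320 = 4.5651e-04 s/m is conserved through the stack.
Layer 1: θ = 8.40°; offset = 8.4·tan 8.40° = 1.240 m.
Layer 2: sin θ = p·542 = 0.2474 → θ = 14.33°; offset = 13.2·tan 14.33° = 3.371 m.
Layer 3: sin θ = p·796 = 0.3634 → θ = 21.31°; offset = 12.7·tan 21.31° = 4.954 m.
Layer 4: sin θ = p·1148 = 0.5241 → θ = 31.61°; offset = 27.7·tan 31.61° = 17.045 m.
Σ offsets = 26.610 m.

27 m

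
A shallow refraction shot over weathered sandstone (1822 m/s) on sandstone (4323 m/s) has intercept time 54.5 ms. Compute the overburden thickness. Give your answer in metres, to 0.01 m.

54.75 m

h = tᵢ·V₁·V₂ / (2·√(V₂²−V₁²)).
√(V₂²−V₁²) = √(4323² − 1822²) = 3920.3 m/s.
h = 0.0545 s × 1822 × 4323 / (2 × 3920.3) = 54.75 m.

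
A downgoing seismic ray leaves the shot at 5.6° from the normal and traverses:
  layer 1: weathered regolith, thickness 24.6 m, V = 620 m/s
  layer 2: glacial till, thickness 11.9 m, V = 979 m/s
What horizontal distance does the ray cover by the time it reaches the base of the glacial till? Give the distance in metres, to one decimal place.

4.3 m

p = sin θ₁/V₁ = sin 5.6°/620 = 1.5739e-04 s/m is conserved through the stack.
Layer 1: θ = 5.60°; offset = 24.6·tan 5.60° = 2.412 m.
Layer 2: sin θ = p·979 = 0.1541 → θ = 8.86°; offset = 11.9·tan 8.86° = 1.856 m.
Σ offsets = 4.268 m.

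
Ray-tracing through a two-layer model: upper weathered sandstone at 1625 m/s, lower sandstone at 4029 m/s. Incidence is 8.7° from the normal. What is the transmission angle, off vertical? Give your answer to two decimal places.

Snell's law: sin θ₂ = (V₂/V₁)·sin θ₁ = (4029/1625)·sin 8.7° = 0.3750.
θ₂ = arcsin 0.3750 = 22.03° from the normal.

22.03°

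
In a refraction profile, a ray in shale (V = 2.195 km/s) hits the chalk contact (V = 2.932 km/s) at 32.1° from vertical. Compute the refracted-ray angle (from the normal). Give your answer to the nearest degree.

sin θ₁/V₁ = sin θ₂/V₂ ⇒ sin θ₂ = 2.932·sin 32.1°/2.195 = 2.932·0.5314/2.195 = 0.7098.
θ₂ = arcsin 0.7098 = 45.22° from the normal.

45°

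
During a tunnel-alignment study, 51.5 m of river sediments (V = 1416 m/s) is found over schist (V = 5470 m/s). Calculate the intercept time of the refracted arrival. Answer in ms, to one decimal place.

70.3 ms

θ_c = arcsin(V₁/V₂) = arcsin(1416/5470) = 15.00°; cos θ_c = 0.9659.
tᵢ = 2h·cos θ_c / V₁ = 2·51.5·0.9659 / 1416 = 0.07026 s.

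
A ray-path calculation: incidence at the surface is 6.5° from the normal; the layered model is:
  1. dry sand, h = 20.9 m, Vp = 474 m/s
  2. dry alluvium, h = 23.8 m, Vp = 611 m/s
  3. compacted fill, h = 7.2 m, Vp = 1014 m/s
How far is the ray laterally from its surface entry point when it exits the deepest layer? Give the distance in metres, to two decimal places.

p = sin θ₁/V₁ = sin 6.5°/474 = 2.3883e-04 s/m is conserved through the stack.
Layer 1: θ = 6.50°; offset = 20.9·tan 6.50° = 2.3813 m.
Layer 2: sin θ = p·611 = 0.1459 → θ = 8.39°; offset = 23.8·tan 8.39° = 3.5105 m.
Layer 3: sin θ = p·1014 = 0.2422 → θ = 14.01°; offset = 7.2·tan 14.01° = 1.7971 m.
Σ offsets = 7.6889 m.

7.69 m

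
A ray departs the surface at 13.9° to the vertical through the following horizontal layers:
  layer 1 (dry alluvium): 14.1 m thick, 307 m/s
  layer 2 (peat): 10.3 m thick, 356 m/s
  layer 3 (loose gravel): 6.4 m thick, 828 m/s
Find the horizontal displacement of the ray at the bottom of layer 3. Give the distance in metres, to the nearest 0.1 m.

Apply Snell's law at each interface; in layer i the horizontal offset is hᵢ·tan θᵢ.
Layer 1: θ = 13.90°; offset = 14.1·tan 13.90° = 3.489 m.
Layer 2: sin θ = 356·sin 13.9°/307 = 0.2786, θ = 16.17°; offset = 10.3·tan 16.17° = 2.988 m.
Layer 3: sin θ = 828·sin 13.9°/307 = 0.6479, θ = 40.38°; offset = 6.4·tan 40.38° = 5.444 m.
Total horizontal offset = 11.921 m.

11.9 m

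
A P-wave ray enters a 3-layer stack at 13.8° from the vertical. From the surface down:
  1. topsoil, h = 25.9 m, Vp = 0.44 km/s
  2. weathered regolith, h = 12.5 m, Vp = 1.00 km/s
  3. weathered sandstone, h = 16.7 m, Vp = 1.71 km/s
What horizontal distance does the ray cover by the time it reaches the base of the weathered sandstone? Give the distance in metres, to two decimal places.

Ray parameter p = sin 13.8° / 0.44 km/s = 5.4212e-01 s/km.
Layer 1: θ = 13.80°; offset = 25.9·tan 13.80° = 6.3617 m.
Layer 2: sin θ = p·1.00 = 0.5421 → θ = 32.83°; offset = 12.5·tan 32.83° = 8.0644 m.
Layer 3: sin θ = p·1.71 = 0.9270 → θ = 67.98°; offset = 16.7·tan 67.98° = 41.2844 m.
Σ offsets = 55.7105 m.

55.71 m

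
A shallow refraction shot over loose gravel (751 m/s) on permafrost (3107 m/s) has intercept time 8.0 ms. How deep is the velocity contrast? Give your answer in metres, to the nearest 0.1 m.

3.1 m

θ_c = arcsin(751/3107) = 13.99°; cos θ_c = 0.9703.
tᵢ = 2h cos θ_c/V₁ ⇒ h = tᵢ·V₁/(2 cos θ_c) = 0.008·751/(2·0.9703) = 3.10 m.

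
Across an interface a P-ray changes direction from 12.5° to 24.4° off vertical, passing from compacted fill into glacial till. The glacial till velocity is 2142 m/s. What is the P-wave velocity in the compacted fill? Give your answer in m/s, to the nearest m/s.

sin 12.5° = 0.2164; sin 24.4° = 0.4131.
V₁ = V₂·(sin θ₁/sin θ₂) = 2142·(0.2164/0.4131) = 1122.27 m/s.

1122 m/s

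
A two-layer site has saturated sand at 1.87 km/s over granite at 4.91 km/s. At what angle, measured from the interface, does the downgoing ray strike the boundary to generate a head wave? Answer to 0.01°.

67.61°

Critical incidence: sin θ_c = V₁/V₂ = 1.87/4.91 = 0.3809.
θ_c = arcsin 0.3809 = 22.39°.
Measured from the interface: 90° − 22.39° = 67.61°.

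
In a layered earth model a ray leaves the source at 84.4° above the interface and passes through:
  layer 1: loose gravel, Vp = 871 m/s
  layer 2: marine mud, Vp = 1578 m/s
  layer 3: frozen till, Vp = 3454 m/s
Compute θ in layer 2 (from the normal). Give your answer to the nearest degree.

From the normal: θ₁ = 90° − 84.4° = 5.6°.
Ray parameter p = sin 5.6° / 871 = 1.1204e-04 s/m.
sin θ_2 = p·V_2 = 1.1204e-04 × 1578 = 0.1768.
θ_2 = arcsin 0.1768 = 10.18°.

10°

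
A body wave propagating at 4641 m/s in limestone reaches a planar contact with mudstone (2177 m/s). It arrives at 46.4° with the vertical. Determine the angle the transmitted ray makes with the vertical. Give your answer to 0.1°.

19.9°

sin θ₁/V₁ = sin θ₂/V₂ ⇒ sin θ₂ = 2177·sin 46.4°/4641 = 2177·0.7242/4641 = 0.3397.
θ₂ = sin⁻¹(0.3397) = 19.86° (from vertical).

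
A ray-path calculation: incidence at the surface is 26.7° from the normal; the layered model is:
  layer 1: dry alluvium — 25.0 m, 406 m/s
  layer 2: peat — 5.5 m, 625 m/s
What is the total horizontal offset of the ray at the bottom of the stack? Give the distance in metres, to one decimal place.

17.8 m

p = sin θ₁/V₁ = sin 26.7°/406 = 1.1067e-03 s/m is conserved through the stack.
Layer 1: θ = 26.70°; offset = 25.0·tan 26.70° = 12.574 m.
Layer 2: sin θ = p·625 = 0.6917 → θ = 43.76°; offset = 5.5·tan 43.76° = 5.268 m.
Summing the layer offsets gives 17.841 m.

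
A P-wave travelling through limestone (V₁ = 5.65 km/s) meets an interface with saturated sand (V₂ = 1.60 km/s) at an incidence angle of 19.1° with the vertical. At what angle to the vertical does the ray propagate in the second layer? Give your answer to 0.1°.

Snell's law: sin θ₂ = (V₂/V₁)·sin θ₁ = (1.60/5.65)·sin 19.1° = 0.0927.
θ₂ = arcsin 0.0927 = 5.32° from the normal.

5.3°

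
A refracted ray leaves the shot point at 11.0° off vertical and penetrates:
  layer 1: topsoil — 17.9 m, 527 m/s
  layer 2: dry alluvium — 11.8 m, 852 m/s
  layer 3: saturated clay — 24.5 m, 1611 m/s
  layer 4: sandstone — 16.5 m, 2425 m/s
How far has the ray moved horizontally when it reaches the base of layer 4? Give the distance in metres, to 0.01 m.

Apply Snell's law at each interface; in layer i the horizontal offset is hᵢ·tan θᵢ.
Layer 1: θ = 11.00°; offset = 17.9·tan 11.00° = 3.4794 m.
Layer 2: sin θ = 852·sin 11.0°/527 = 0.3085, θ = 17.97°; offset = 11.8·tan 17.97° = 3.8267 m.
Layer 3: sin θ = 1611·sin 11.0°/527 = 0.5833, θ = 35.68°; offset = 24.5·tan 35.68° = 17.5935 m.
Layer 4: sin θ = 2425·sin 11.0°/527 = 0.8780, θ = 61.40°; offset = 16.5·tan 61.40° = 30.2674 m.
Summing the layer offsets gives 55.1670 m.

55.17 m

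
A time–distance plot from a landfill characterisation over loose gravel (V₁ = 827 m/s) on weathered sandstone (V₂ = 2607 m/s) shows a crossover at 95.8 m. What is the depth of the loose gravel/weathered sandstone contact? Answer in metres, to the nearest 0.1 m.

34.5 m

h = (x_cross/2)·√((V₂−V₁)/(V₂+V₁)).
(V₂−V₁)/(V₂+V₁) = (2607−827)/(2607+827) = 0.5183; √ = 0.7200.
h = (95.8/2)·0.7200 = 34.49 m.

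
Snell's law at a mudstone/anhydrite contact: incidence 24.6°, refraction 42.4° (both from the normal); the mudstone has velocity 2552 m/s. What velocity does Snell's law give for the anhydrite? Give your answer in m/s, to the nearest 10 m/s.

Snell's law: sin 24.6°/V₁ = sin 42.4°/V₂.
V₂ = V₁·sin 42.4°/sin 24.6° = 2552 × 1.6198 = 4133.80 m/s.

4130 m/s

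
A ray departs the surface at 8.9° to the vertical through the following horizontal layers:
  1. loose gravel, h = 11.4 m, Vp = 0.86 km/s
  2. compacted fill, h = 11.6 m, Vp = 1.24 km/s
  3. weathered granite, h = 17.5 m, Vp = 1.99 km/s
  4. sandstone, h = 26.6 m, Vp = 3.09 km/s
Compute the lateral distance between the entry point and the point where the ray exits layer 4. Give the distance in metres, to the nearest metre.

Apply Snell's law at each interface; in layer i the horizontal offset is hᵢ·tan θᵢ.
Layer 1: θ = 8.90°; offset = 11.4·tan 8.90° = 1.785 m.
Layer 2: sin θ = 1.24·sin 8.9°/0.86 = 0.2231, θ = 12.89°; offset = 11.6·tan 12.89° = 2.655 m.
Layer 3: sin θ = 1.99·sin 8.9°/0.86 = 0.3580, θ = 20.98°; offset = 17.5·tan 20.98° = 6.710 m.
Layer 4: sin θ = 3.09·sin 8.9°/0.86 = 0.5559, θ = 33.77°; offset = 26.6·tan 33.77° = 17.788 m.
Total horizontal offset = 28.937 m.

29 m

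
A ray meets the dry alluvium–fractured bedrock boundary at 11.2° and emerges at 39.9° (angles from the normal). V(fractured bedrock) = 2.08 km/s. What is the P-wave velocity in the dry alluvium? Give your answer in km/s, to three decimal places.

0.630 km/s

sin 11.2° = 0.1942; sin 39.9° = 0.6414.
V₁ = V₂·(sin θ₁/sin θ₂) = 2.08·(0.1942/0.6414) = 0.630 km/s.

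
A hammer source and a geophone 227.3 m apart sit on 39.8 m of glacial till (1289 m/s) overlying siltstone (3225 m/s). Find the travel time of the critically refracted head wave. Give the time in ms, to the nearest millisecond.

θ_c = arcsin(V₁/V₂) = arcsin(1289/3225) = 23.56°, cos θ_c = 0.9167.
Intercept time tᵢ = 2h cos θ_c / V₁ = 2·39.8·0.9167/1289 = 0.05661 s.
t = x/V₂ + tᵢ = 227.3/3225 + 0.05661 = 0.12709 s.

127 ms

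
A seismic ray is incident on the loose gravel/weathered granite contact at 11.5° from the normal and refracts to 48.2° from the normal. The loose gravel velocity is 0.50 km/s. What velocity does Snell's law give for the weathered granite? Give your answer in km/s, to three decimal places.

1.870 km/s

Snell's law: sin 11.5°/V₁ = sin 48.2°/V₂.
V₂ = V₁·sin 48.2°/sin 11.5° = 0.50 × 3.7392 = 1.870 km/s.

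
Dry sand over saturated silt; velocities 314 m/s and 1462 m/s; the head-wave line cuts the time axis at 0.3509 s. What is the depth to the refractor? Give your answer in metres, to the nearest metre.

h = tᵢ·V₁·V₂ / (2·√(V₂²−V₁²)).
√(V₂²−V₁²) = √(1462² − 314²) = 1427.9 m/s.
h = 0.3509 s × 314 × 1462 / (2 × 1427.9) = 56.41 m.

56 m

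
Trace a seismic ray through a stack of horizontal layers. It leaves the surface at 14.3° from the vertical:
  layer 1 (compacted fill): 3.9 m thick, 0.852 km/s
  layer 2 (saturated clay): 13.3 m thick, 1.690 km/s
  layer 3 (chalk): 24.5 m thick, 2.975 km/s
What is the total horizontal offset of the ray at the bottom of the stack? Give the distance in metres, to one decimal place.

50.2 m

Apply Snell's law at each interface; in layer i the horizontal offset is hᵢ·tan θᵢ.
Layer 1: θ = 14.30°; offset = 3.9·tan 14.30° = 0.994 m.
Layer 2: sin θ = 1.690·sin 14.3°/0.852 = 0.4899, θ = 29.34°; offset = 13.3·tan 29.34° = 7.475 m.
Layer 3: sin θ = 2.975·sin 14.3°/0.852 = 0.8625, θ = 59.59°; offset = 24.5·tan 59.59° = 41.750 m.
Summing the layer offsets gives 50.219 m.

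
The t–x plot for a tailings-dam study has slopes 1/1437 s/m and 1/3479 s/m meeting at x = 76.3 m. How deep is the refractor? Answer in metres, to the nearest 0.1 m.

24.6 m

h = (x_cross/2)·√((V₂−V₁)/(V₂+V₁)).
(V₂−V₁)/(V₂+V₁) = (3479−1437)/(3479+1437) = 0.4154; √ = 0.6445.
h = (76.3/2)·0.6445 = 24.59 m.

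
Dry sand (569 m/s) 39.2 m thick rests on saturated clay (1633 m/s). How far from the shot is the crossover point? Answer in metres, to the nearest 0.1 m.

112.8 m

x_cross = 2h·√((V₂+V₁)/(V₂−V₁)).
(V₂+V₁)/(V₂−V₁) = (1633+569)/(1633−569) = 2.0695; √ = 1.4386.
x_cross = 2·39.2·1.4386 = 112.79 m.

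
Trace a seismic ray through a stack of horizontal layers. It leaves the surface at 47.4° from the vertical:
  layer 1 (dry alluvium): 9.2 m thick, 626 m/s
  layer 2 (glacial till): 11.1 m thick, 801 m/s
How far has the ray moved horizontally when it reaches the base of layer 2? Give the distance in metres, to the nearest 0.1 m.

Apply Snell's law at each interface; in layer i the horizontal offset is hᵢ·tan θᵢ.
Layer 1: θ = 47.40°; offset = 9.2·tan 47.40° = 10.005 m.
Layer 2: sin θ = 801·sin 47.4°/626 = 0.9419, θ = 70.37°; offset = 11.1·tan 70.37° = 31.119 m.
Σ offsets = 41.124 m.

41.1 m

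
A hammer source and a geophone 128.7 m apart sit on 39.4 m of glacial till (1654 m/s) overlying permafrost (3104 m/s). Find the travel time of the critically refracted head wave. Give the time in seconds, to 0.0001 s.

0.0818 s

t = x/V₂ + 2h·√(V₂²−V₁²)/(V₁V₂).
√(V₂²−V₁²) = √(3104²−1654²) = 2626.6 m/s; delay term = 2·39.4·2626.6/(1654·3104) = 0.04031 s.
t = 128.7/3104 + 0.04031 = 0.08178 s.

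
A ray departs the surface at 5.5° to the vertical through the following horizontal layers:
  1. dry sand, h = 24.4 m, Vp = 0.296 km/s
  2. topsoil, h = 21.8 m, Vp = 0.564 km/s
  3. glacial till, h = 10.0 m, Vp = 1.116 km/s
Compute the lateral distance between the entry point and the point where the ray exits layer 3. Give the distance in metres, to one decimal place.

10.3 m

Apply Snell's law at each interface; in layer i the horizontal offset is hᵢ·tan θᵢ.
Layer 1: θ = 5.50°; offset = 24.4·tan 5.50° = 2.349 m.
Layer 2: sin θ = 0.564·sin 5.5°/0.296 = 0.1826, θ = 10.52°; offset = 21.8·tan 10.52° = 4.049 m.
Layer 3: sin θ = 1.116·sin 5.5°/0.296 = 0.3614, θ = 21.18°; offset = 10.0·tan 21.18° = 3.876 m.
Σ offsets = 10.274 m.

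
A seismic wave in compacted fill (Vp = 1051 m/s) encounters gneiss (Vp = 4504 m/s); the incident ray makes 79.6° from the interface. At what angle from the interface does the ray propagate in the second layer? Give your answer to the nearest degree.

Angle from the normal: 90° − 79.6° = 10.4°.
Snell's law: sin θ₂ = (V₂/V₁)·sin θ₁ = (4504/1051)·sin 10.4° = 0.7736.
θ₂ = sin⁻¹(0.7736) = 50.68° (from vertical).
From the interface: 90° − 50.68° = 39.32°.

39°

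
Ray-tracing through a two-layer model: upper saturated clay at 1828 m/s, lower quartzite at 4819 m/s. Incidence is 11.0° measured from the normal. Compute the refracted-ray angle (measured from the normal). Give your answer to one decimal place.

30.2°

sin θ₁/V₁ = sin θ₂/V₂ ⇒ sin θ₂ = 4819·sin 11.0°/1828 = 4819·0.1908/1828 = 0.5030.
θ₂ = sin⁻¹(0.5030) = 30.20° (from vertical).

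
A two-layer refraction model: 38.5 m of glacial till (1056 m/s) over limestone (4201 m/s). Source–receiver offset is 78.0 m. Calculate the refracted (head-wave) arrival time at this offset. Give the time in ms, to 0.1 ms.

89.1 ms

t = x/V₂ + 2h·√(V₂²−V₁²)/(V₁V₂).
√(V₂²−V₁²) = √(4201²−1056²) = 4066.1 m/s; delay term = 2·38.5·4066.1/(1056·4201) = 0.07058 s.
t = 78.0/4201 + 0.07058 = 0.08914 s.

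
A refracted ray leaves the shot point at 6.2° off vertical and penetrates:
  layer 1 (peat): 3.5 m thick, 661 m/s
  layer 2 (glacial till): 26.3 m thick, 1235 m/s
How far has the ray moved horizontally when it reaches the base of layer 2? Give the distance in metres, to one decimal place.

5.8 m

Ray parameter p = sin 6.2° / 661 m/s = 1.6339e-04 s/m.
Layer 1: θ = 6.20°; offset = 3.5·tan 6.20° = 0.380 m.
Layer 2: sin θ = p·1235 = 0.2018 → θ = 11.64°; offset = 26.3·tan 11.64° = 5.418 m.
Summing the layer offsets gives 5.799 m.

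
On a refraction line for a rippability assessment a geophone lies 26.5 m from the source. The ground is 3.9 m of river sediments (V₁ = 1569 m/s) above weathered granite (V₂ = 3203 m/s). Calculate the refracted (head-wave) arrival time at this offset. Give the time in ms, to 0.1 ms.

θ_c = arcsin(V₁/V₂) = arcsin(1569/3203) = 29.33°, cos θ_c = 0.8718.
Intercept time tᵢ = 2h cos θ_c / V₁ = 2·3.9·0.8718/1569 = 0.00433 s.
t = x/V₂ + tᵢ = 26.5/3203 + 0.00433 = 0.01261 s.

12.6 ms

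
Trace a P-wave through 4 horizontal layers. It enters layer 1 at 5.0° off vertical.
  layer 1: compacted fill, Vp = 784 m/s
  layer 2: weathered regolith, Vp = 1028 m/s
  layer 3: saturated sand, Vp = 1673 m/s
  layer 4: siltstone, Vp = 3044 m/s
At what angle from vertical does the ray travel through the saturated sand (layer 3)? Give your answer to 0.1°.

10.7°

Snell's law across each interface conserves sin θ / V, so sin θ_3 = V_3·sin θ₁/V₁.
sin θ_3 = 1673 × sin 5.0° / 784 = 0.1860.
θ_3 = 10.72° from the vertical.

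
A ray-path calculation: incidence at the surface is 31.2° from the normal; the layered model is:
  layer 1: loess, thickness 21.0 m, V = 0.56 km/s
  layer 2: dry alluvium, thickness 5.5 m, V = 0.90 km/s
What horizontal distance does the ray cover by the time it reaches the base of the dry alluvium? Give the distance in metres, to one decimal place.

21.0 m

Apply Snell's law at each interface; in layer i the horizontal offset is hᵢ·tan θᵢ.
Layer 1: θ = 31.20°; offset = 21.0·tan 31.20° = 12.718 m.
Layer 2: sin θ = 0.90·sin 31.2°/0.56 = 0.8325, θ = 56.36°; offset = 5.5·tan 56.36° = 8.266 m.
Summing the layer offsets gives 20.984 m.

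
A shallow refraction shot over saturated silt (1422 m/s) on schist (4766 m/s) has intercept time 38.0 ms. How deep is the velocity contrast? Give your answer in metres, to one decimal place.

θ_c = arcsin(1422/4766) = 17.36°; cos θ_c = 0.9545.
tᵢ = 2h cos θ_c/V₁ ⇒ h = tᵢ·V₁/(2 cos θ_c) = 0.038·1422/(2·0.9545) = 28.31 m.

28.3 m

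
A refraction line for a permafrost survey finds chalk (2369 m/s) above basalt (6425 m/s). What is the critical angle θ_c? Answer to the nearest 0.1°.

21.6°

At critical incidence the refracted ray runs along the interface (θ₂ = 90°), so sin θ_c = V₁/V₂.
θ_c = arcsin(2369/6425) = arcsin 0.3687 = 21.64°.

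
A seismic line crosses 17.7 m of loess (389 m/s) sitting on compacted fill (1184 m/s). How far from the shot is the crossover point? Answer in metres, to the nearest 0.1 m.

49.8 m

x_cross = 2h·√((V₂+V₁)/(V₂−V₁)).
(V₂+V₁)/(V₂−V₁) = (1184+389)/(1184−389) = 1.9786; √ = 1.4066.
x_cross = 2·17.7·1.4066 = 49.79 m.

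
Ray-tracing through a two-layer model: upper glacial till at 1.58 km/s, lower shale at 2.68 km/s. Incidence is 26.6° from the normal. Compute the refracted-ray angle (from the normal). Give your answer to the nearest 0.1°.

49.4°

Snell's law: sin θ₂ = (V₂/V₁)·sin θ₁ = (2.68/1.58)·sin 26.6° = 0.7595.
θ₂ = arcsin 0.7595 = 49.42° from the normal.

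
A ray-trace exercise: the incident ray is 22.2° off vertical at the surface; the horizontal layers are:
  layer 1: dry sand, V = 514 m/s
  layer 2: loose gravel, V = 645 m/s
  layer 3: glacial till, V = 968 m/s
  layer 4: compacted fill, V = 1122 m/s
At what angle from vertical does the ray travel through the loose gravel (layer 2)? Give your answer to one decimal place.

Ray parameter p = sin 22.2° / 514 = 7.3510e-04 s/m.
sin θ_2 = p·V_2 = 7.3510e-04 × 645 = 0.4741.
θ_2 = arcsin 0.4741 = 28.30°.

28.3°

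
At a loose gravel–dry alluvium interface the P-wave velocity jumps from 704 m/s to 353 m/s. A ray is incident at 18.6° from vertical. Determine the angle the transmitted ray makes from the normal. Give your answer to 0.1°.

sin θ₁/V₁ = sin θ₂/V₂ ⇒ sin θ₂ = 353·sin 18.6°/704 = 353·0.3190/704 = 0.1599.
θ₂ = sin⁻¹(0.1599) = 9.20° (from vertical).

9.2°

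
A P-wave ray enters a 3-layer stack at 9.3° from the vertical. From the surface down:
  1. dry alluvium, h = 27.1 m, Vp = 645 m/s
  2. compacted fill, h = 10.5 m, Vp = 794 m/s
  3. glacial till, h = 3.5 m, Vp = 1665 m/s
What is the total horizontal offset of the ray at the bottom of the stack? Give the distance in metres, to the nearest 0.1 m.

Ray parameter p = sin 9.3° / 645 m/s = 2.5055e-04 s/m.
Layer 1: θ = 9.30°; offset = 27.1·tan 9.30° = 4.438 m.
Layer 2: sin θ = p·794 = 0.1989 → θ = 11.47°; offset = 10.5·tan 11.47° = 2.131 m.
Layer 3: sin θ = p·1665 = 0.4172 → θ = 24.66°; offset = 3.5·tan 24.66° = 1.607 m.
Total horizontal offset = 8.176 m.

8.2 m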